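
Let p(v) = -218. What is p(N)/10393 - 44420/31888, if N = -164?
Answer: -117152161/82852996 ≈ -1.4140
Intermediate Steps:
p(N)/10393 - 44420/31888 = -218/10393 - 44420/31888 = -218*1/10393 - 44420*1/31888 = -218/10393 - 11105/7972 = -117152161/82852996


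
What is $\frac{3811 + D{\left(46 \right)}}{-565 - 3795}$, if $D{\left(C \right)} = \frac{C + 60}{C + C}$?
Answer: $- \frac{175359}{200560} \approx -0.87435$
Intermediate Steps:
$D{\left(C \right)} = \frac{60 + C}{2 C}$
$\frac{3811 + D{\left(46 \right)}}{-565 - 3795} = \frac{3811 + \frac{60 + 46}{2 \cdot 46}}{-565 - 3795} = \frac{3811 + \frac{1}{2} \cdot \frac{1}{46} \cdot 106}{-4360} = \left(3811 + \frac{53}{46}\right) \left(- \frac{1}{4360}\right) = \frac{175359}{46} \left(- \frac{1}{4360}\right) = - \frac{175359}{200560}$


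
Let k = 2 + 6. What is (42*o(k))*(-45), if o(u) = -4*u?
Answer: 60480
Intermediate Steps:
k = 8
(42*o(k))*(-45) = (42*(-4*8))*(-45) = (42*(-32))*(-45) = -1344*(-45) = 60480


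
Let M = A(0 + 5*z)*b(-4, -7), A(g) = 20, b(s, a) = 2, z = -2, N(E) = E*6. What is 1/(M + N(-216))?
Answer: -1/1256 ≈ -0.00079618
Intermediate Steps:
N(E) = 6*E
M = 40 (M = 20*2 = 40)
1/(M + N(-216)) = 1/(40 + 6*(-216)) = 1/(40 - 1296) = 1/(-1256) = -1/1256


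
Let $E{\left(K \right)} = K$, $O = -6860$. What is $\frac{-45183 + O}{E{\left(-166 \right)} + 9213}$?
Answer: $- \frac{52043}{9047} \approx -5.7525$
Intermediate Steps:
$\frac{-45183 + O}{E{\left(-166 \right)} + 9213} = \frac{-45183 - 6860}{-166 + 9213} = - \frac{52043}{9047}$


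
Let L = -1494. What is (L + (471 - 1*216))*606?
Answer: -750834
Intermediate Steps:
(L + (471 - 1*216))*606 = (-1494 + (471 - 1*216))*606 = (-1494 + (471 - 216))*606 = (-1494 + 255)*606 = -1239*606 = -750834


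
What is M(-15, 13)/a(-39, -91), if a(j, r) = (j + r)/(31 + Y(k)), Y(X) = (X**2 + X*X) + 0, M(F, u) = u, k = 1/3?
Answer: -281/90 ≈ -3.1222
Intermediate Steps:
k = 1/3 ≈ 0.33333
Y(X) = 2*X**2 (Y(X) = (X**2 + X**2) + 0 = 2*X**2 + 0 = 2*X**2)
a(j, r) = 9*j/281 + 9*r/281 (a(j, r) = (j + r)/(31 + 2*(1/3)**2) = (j + r)/(31 + 2*(1/9)) = (j + r)/(31 + 2/9) = (j + r)/(281/9) = (j + r)*(9/281) = 9*j/281 + 9*r/281)
M(-15, 13)/a(-39, -91) = 13/((9/281)*(-39) + (9/281)*(-91)) = 13/(-351/281 - 819/281) = 13/(-1170/281) = 13*(-281/1170) = -281/90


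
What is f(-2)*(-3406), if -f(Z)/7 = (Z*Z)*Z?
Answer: -190736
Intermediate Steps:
f(Z) = -7*Z³ (f(Z) = -7*Z*Z*Z = -7*Z²*Z = -7*Z³)
f(-2)*(-3406) = -7*(-2)³*(-3406) = -7*(-8)*(-3406) = 56*(-3406) = -190736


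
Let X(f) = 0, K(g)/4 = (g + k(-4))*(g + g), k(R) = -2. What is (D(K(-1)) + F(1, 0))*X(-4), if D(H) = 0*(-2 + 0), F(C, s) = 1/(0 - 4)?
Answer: 0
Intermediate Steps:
F(C, s) = -1/4 (F(C, s) = 1/(-4) = -1/4)
K(g) = 8*g*(-2 + g) (K(g) = 4*((g - 2)*(g + g)) = 4*((-2 + g)*(2*g)) = 4*(2*g*(-2 + g)) = 8*g*(-2 + g))
D(H) = 0 (D(H) = 0*(-2) = 0)
(D(K(-1)) + F(1, 0))*X(-4) = (0 - 1/4)*0 = -1/4*0 = 0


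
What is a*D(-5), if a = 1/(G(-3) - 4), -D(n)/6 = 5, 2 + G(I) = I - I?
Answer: 5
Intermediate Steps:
G(I) = -2 (G(I) = -2 + (I - I) = -2 + 0 = -2)
D(n) = -30 (D(n) = -6*5 = -30)
a = -1/6 (a = 1/(-2 - 4) = 1/(-6) = -1/6 ≈ -0.16667)
a*D(-5) = -1/6*(-30) = 5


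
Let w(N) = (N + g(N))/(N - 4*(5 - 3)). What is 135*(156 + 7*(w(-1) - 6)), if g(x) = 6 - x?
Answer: 14760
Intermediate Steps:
w(N) = 6/(-8 + N) (w(N) = (N + (6 - N))/(N - 4*(5 - 3)) = 6/(N - 4*2) = 6/(N - 8) = 6/(-8 + N))
135*(156 + 7*(w(-1) - 6)) = 135*(156 + 7*(6/(-8 - 1) - 6)) = 135*(156 + 7*(6/(-9) - 6)) = 135*(156 + 7*(6*(-⅑) - 6)) = 135*(156 + 7*(-⅔ - 6)) = 135*(156 + 7*(-20/3)) = 135*(156 - 140/3) = 135*(328/3) = 14760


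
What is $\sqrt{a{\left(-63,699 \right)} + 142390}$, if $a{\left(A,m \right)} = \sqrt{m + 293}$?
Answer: $\sqrt{142390 + 4 \sqrt{62}} \approx 377.39$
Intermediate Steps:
$a{\left(A,m \right)} = \sqrt{293 + m}$
$\sqrt{a{\left(-63,699 \right)} + 142390} = \sqrt{\sqrt{293 + 699} + 142390} = \sqrt{\sqrt{992} + 142390} = \sqrt{4 \sqrt{62} + 142390} = \sqrt{142390 + 4 \sqrt{62}}$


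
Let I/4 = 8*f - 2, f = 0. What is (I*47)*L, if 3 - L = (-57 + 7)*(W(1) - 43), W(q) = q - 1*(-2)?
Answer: 750872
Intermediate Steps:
W(q) = 2 + q (W(q) = q + 2 = 2 + q)
L = -1997 (L = 3 - (-57 + 7)*((2 + 1) - 43) = 3 - (-50)*(3 - 43) = 3 - (-50)*(-40) = 3 - 1*2000 = 3 - 2000 = -1997)
I = -8 (I = 4*(8*0 - 2) = 4*(0 - 2) = 4*(-2) = -8)
(I*47)*L = -8*47*(-1997) = -376*(-1997) = 750872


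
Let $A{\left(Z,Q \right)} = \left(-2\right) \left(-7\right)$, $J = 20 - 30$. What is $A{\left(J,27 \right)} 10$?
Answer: $140$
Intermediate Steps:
$J = -10$ ($J = 20 - 30 = -10$)
$A{\left(Z,Q \right)} = 14$
$A{\left(J,27 \right)} 10 = 14 \cdot 10 = 140$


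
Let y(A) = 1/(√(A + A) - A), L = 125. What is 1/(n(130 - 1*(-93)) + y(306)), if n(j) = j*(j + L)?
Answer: 7219034190/560225905533937 + 6*√17/560225905533937 ≈ 1.2886e-5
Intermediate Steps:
y(A) = 1/(-A + √2*√A) (y(A) = 1/(√(2*A) - A) = 1/(√2*√A - A) = 1/(-A + √2*√A))
n(j) = j*(125 + j) (n(j) = j*(j + 125) = j*(125 + j))
1/(n(130 - 1*(-93)) + y(306)) = 1/((130 - 1*(-93))*(125 + (130 - 1*(-93))) + 1/(-1*306 + √2*√306)) = 1/((130 + 93)*(125 + (130 + 93)) + 1/(-306 + √2*(3*√34))) = 1/(223*(125 + 223) + 1/(-306 + 6*√17)) = 1/(223*348 + 1/(-306 + 6*√17)) = 1/(77604 + 1/(-306 + 6*√17))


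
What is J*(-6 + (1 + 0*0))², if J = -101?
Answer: -2525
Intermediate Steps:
J*(-6 + (1 + 0*0))² = -101*(-6 + (1 + 0*0))² = -101*(-6 + (1 + 0))² = -101*(-6 + 1)² = -101*(-5)² = -101*25 = -2525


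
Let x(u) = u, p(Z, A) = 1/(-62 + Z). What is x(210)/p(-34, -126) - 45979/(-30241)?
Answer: -609612581/30241 ≈ -20158.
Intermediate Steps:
x(210)/p(-34, -126) - 45979/(-30241) = 210/(1/(-62 - 34)) - 45979/(-30241) = 210/(1/(-96)) - 45979*(-1/30241) = 210/(-1/96) + 45979/30241 = 210*(-96) + 45979/30241 = -20160 + 45979/30241 = -609612581/30241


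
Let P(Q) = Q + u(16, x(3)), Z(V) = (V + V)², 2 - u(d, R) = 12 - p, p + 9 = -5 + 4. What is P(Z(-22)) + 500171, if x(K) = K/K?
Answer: 502087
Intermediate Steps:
x(K) = 1
p = -10 (p = -9 + (-5 + 4) = -9 - 1 = -10)
u(d, R) = -20 (u(d, R) = 2 - (12 - 1*(-10)) = 2 - (12 + 10) = 2 - 1*22 = 2 - 22 = -20)
Z(V) = 4*V² (Z(V) = (2*V)² = 4*V²)
P(Q) = -20 + Q (P(Q) = Q - 20 = -20 + Q)
P(Z(-22)) + 500171 = (-20 + 4*(-22)²) + 500171 = (-20 + 4*484) + 500171 = (-20 + 1936) + 500171 = 1916 + 500171 = 502087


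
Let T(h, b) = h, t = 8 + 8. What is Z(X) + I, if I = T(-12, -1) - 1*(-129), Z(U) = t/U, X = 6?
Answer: 359/3 ≈ 119.67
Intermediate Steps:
t = 16
Z(U) = 16/U
I = 117 (I = -12 - 1*(-129) = -12 + 129 = 117)
Z(X) + I = 16/6 + 117 = 16*(1/6) + 117 = 8/3 + 117 = 359/3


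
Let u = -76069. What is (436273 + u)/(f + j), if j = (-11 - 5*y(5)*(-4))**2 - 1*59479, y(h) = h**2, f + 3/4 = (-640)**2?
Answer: 36944/60435 ≈ 0.61130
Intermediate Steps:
f = 1638397/4 (f = -3/4 + (-640)**2 = -3/4 + 409600 = 1638397/4 ≈ 4.0960e+5)
j = 179642 (j = (-11 - 5*5**2*(-4))**2 - 1*59479 = (-11 - 5*25*(-4))**2 - 59479 = (-11 - 125*(-4))**2 - 59479 = (-11 + 500)**2 - 59479 = 489**2 - 59479 = 239121 - 59479 = 179642)
(436273 + u)/(f + j) = (436273 - 76069)/(1638397/4 + 179642) = 360204/(2356965/4) = 360204*(4/2356965) = 36944/60435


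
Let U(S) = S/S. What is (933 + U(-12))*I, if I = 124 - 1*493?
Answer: -344646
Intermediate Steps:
I = -369 (I = 124 - 493 = -369)
U(S) = 1
(933 + U(-12))*I = (933 + 1)*(-369) = 934*(-369) = -344646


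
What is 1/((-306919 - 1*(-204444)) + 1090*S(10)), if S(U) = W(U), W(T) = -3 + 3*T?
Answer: -1/73045 ≈ -1.3690e-5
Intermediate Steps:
S(U) = -3 + 3*U
1/((-306919 - 1*(-204444)) + 1090*S(10)) = 1/((-306919 - 1*(-204444)) + 1090*(-3 + 3*10)) = 1/((-306919 + 204444) + 1090*(-3 + 30)) = 1/(-102475 + 1090*27) = 1/(-102475 + 29430) = 1/(-73045) = -1/73045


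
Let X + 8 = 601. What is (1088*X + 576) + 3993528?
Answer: 4639288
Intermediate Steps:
X = 593 (X = -8 + 601 = 593)
(1088*X + 576) + 3993528 = (1088*593 + 576) + 3993528 = (645184 + 576) + 3993528 = 645760 + 3993528 = 4639288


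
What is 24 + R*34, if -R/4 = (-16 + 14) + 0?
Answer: 296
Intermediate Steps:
R = 8 (R = -4*((-16 + 14) + 0) = -4*(-2 + 0) = -4*(-2) = 8)
24 + R*34 = 24 + 8*34 = 24 + 272 = 296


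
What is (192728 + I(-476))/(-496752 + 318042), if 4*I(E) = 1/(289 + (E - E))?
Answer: -74264523/68862920 ≈ -1.0784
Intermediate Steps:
I(E) = 1/1156 (I(E) = 1/(4*(289 + (E - E))) = 1/(4*(289 + 0)) = (¼)/289 = (¼)*(1/289) = 1/1156)
(192728 + I(-476))/(-496752 + 318042) = (192728 + 1/1156)/(-496752 + 318042) = (222793569/1156)/(-178710) = (222793569/1156)*(-1/178710) = -74264523/68862920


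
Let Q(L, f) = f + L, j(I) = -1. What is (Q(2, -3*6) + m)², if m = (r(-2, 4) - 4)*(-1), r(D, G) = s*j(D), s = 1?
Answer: 121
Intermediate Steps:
r(D, G) = -1 (r(D, G) = 1*(-1) = -1)
Q(L, f) = L + f
m = 5 (m = (-1 - 4)*(-1) = -5*(-1) = 5)
(Q(2, -3*6) + m)² = ((2 - 3*6) + 5)² = ((2 - 18) + 5)² = (-16 + 5)² = (-11)² = 121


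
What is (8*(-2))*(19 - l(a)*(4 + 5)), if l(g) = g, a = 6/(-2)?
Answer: -736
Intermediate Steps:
a = -3 (a = 6*(-1/2) = -3)
(8*(-2))*(19 - l(a)*(4 + 5)) = (8*(-2))*(19 - (-3)*(4 + 5)) = -16*(19 - (-3)*9) = -16*(19 - 1*(-27)) = -16*(19 + 27) = -16*46 = -736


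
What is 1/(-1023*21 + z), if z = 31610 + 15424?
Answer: 1/25551 ≈ 3.9137e-5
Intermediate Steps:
z = 47034
1/(-1023*21 + z) = 1/(-1023*21 + 47034) = 1/(-21483 + 47034) = 1/25551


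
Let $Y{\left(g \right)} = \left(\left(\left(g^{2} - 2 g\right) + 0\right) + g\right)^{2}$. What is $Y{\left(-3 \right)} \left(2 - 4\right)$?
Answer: $-288$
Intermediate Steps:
$Y{\left(g \right)} = \left(g^{2} - g\right)^{2}$ ($Y{\left(g \right)} = \left(\left(g^{2} - 2 g\right) + g\right)^{2} = \left(g^{2} - g\right)^{2}$)
$Y{\left(-3 \right)} \left(2 - 4\right) = \left(-3\right)^{2} \left(-1 - 3\right)^{2} \left(2 - 4\right) = 9 \left(-4\right)^{2} \left(2 - 4\right) = 9 \cdot 16 \left(-2\right) = 144 \left(-2\right) = -288$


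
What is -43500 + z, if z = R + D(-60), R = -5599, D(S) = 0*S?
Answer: -49099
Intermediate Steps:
D(S) = 0
z = -5599 (z = -5599 + 0 = -5599)
-43500 + z = -43500 - 5599 = -49099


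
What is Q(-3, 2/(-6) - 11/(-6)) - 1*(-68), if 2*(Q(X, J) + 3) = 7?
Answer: 137/2 ≈ 68.500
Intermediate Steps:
Q(X, J) = 1/2 (Q(X, J) = -3 + (1/2)*7 = -3 + 7/2 = 1/2)
Q(-3, 2/(-6) - 11/(-6)) - 1*(-68) = 1/2 - 1*(-68) = 1/2 + 68 = 137/2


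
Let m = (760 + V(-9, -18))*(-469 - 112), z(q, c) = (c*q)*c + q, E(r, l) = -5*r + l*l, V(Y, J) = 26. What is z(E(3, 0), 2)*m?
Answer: 34249950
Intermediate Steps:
E(r, l) = l² - 5*r (E(r, l) = -5*r + l² = l² - 5*r)
z(q, c) = q + q*c² (z(q, c) = q*c² + q = q + q*c²)
m = -456666 (m = (760 + 26)*(-469 - 112) = 786*(-581) = -456666)
z(E(3, 0), 2)*m = ((0² - 5*3)*(1 + 2²))*(-456666) = ((0 - 15)*(1 + 4))*(-456666) = -15*5*(-456666) = -75*(-456666) = 34249950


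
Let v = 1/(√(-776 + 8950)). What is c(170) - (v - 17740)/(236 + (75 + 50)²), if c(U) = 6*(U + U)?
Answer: 32374180/15861 - √8174/129647814 ≈ 2041.1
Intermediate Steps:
c(U) = 12*U (c(U) = 6*(2*U) = 12*U)
v = √8174/8174 (v = 1/(√8174) = √8174/8174 ≈ 0.011061)
c(170) - (v - 17740)/(236 + (75 + 50)²) = 12*170 - (√8174/8174 - 17740)/(236 + (75 + 50)²) = 2040 - (-17740 + √8174/8174)/(236 + 125²) = 2040 - (-17740 + √8174/8174)/(236 + 15625) = 2040 - (-17740 + √8174/8174)/15861 = 2040 - (-17740/15861 + √8174/129647814) = 2040 + (17740/15861 - √8174/129647814) = 32374180/15861 - √8174/129647814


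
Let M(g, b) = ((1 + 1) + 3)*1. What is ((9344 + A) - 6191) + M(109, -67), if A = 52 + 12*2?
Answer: 3234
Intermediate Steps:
A = 76 (A = 52 + 24 = 76)
M(g, b) = 5 (M(g, b) = (2 + 3)*1 = 5*1 = 5)
((9344 + A) - 6191) + M(109, -67) = ((9344 + 76) - 6191) + 5 = (9420 - 6191) + 5 = 3229 + 5 = 3234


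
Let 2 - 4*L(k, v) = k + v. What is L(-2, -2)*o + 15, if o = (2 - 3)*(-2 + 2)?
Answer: 15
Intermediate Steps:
o = 0 (o = -1*0 = 0)
L(k, v) = 1/2 - k/4 - v/4 (L(k, v) = 1/2 - (k + v)/4 = 1/2 + (-k/4 - v/4) = 1/2 - k/4 - v/4)
L(-2, -2)*o + 15 = (1/2 - 1/4*(-2) - 1/4*(-2))*0 + 15 = (1/2 + 1/2 + 1/2)*0 + 15 = (3/2)*0 + 15 = 0 + 15 = 15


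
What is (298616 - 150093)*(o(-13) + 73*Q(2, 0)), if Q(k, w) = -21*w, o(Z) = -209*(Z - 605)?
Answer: 19183527726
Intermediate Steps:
o(Z) = 126445 - 209*Z (o(Z) = -209*(-605 + Z) = 126445 - 209*Z)
(298616 - 150093)*(o(-13) + 73*Q(2, 0)) = (298616 - 150093)*((126445 - 209*(-13)) + 73*(-21*0)) = 148523*((126445 + 2717) + 73*0) = 148523*(129162 + 0) = 148523*129162 = 19183527726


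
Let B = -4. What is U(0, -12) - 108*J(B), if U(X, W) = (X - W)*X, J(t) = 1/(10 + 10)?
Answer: -27/5 ≈ -5.4000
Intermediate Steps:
J(t) = 1/20
U(X, W) = X*(X - W)
U(0, -12) - 108*J(B) = 0*(0 - 1*(-12)) - 108*1/20 = 0*(0 + 12) - 27/5 = 0*12 - 27/5 = 0 - 27/5 = -27/5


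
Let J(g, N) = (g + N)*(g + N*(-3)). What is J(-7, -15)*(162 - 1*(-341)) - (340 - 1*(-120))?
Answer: -420968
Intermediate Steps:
J(g, N) = (N + g)*(g - 3*N)
J(-7, -15)*(162 - 1*(-341)) - (340 - 1*(-120)) = ((-7)² - 3*(-15)² - 2*(-15)*(-7))*(162 - 1*(-341)) - (340 - 1*(-120)) = (49 - 3*225 - 210)*(162 + 341) - (340 + 120) = (49 - 675 - 210)*503 - 1*460 = -836*503 - 460 = -420508 - 460 = -420968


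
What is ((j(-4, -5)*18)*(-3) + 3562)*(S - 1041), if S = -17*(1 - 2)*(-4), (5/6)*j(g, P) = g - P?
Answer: -19391974/5 ≈ -3.8784e+6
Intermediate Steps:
j(g, P) = -6*P/5 + 6*g/5 (j(g, P) = 6*(g - P)/5 = -6*P/5 + 6*g/5)
S = -68 (S = -17*(-1)*(-4) = 17*(-4) = -68)
((j(-4, -5)*18)*(-3) + 3562)*(S - 1041) = (((-6/5*(-5) + (6/5)*(-4))*18)*(-3) + 3562)*(-68 - 1041) = (((6 - 24/5)*18)*(-3) + 3562)*(-1109) = (((6/5)*18)*(-3) + 3562)*(-1109) = ((108/5)*(-3) + 3562)*(-1109) = (-324/5 + 3562)*(-1109) = (17486/5)*(-1109) = -19391974/5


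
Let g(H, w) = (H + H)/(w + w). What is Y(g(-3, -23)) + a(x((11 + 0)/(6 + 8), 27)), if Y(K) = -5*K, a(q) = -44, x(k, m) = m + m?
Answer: -1027/23 ≈ -44.652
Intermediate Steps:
x(k, m) = 2*m
g(H, w) = H/w (g(H, w) = (2*H)/((2*w)) = (2*H)*(1/(2*w)) = H/w)
Y(g(-3, -23)) + a(x((11 + 0)/(6 + 8), 27)) = -(-15)/(-23) - 44 = -(-15)*(-1)/23 - 44 = -5*3/23 - 44 = -15/23 - 44 = -1027/23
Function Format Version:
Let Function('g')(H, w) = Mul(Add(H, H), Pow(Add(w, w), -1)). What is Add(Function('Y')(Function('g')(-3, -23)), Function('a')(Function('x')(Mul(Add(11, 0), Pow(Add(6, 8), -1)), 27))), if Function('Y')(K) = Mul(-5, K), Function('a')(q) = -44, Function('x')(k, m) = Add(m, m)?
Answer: Rational(-1027, 23) ≈ -44.652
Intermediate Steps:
Function('x')(k, m) = Mul(2, m)
Function('g')(H, w) = Mul(H, Pow(w, -1)) (Function('g')(H, w) = Mul(Mul(2, H), Pow(Mul(2, w), -1)) = Mul(Mul(2, H), Mul(Rational(1, 2), Pow(w, -1))) = Mul(H, Pow(w, -1)))
Add(Function('Y')(Function('g')(-3, -23)), Function('a')(Function('x')(Mul(Add(11, 0), Pow(Add(6, 8), -1)), 27))) = Add(Mul(-5, Mul(-3, Pow(-23, -1))), -44) = Add(Mul(-5, Mul(-3, Rational(-1, 23))), -44) = Add(Mul(-5, Rational(3, 23)), -44) = Add(Rational(-15, 23), -44) = Rational(-1027, 23)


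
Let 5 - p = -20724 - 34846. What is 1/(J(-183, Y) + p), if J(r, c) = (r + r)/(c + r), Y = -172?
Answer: 355/19729491 ≈ 1.7993e-5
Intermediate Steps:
p = 55575 (p = 5 - (-20724 - 34846) = 5 - 1*(-55570) = 5 + 55570 = 55575)
J(r, c) = 2*r/(c + r) (J(r, c) = (2*r)/(c + r) = 2*r/(c + r))
1/(J(-183, Y) + p) = 1/(2*(-183)/(-172 - 183) + 55575) = 1/(2*(-183)/(-355) + 55575) = 1/(2*(-183)*(-1/355) + 55575) = 1/(366/355 + 55575) = 1/(19729491/355) = 355/19729491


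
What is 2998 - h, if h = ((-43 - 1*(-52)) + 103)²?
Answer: -9546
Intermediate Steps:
h = 12544 (h = ((-43 + 52) + 103)² = (9 + 103)² = 112² = 12544)
2998 - h = 2998 - 1*12544 = 2998 - 12544 = -9546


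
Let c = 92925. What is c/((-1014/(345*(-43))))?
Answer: 459514125/338 ≈ 1.3595e+6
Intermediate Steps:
c/((-1014/(345*(-43)))) = 92925/((-1014/(345*(-43)))) = 92925/((-1014/(-14835))) = 92925/((-1014*(-1/14835))) = 92925/(338/4945) = 92925*(4945/338) = 459514125/338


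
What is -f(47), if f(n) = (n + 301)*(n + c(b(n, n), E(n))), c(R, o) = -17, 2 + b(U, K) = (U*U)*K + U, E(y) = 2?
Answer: -10440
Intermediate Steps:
b(U, K) = -2 + U + K*U**2 (b(U, K) = -2 + ((U*U)*K + U) = -2 + (U**2*K + U) = -2 + (K*U**2 + U) = -2 + (U + K*U**2) = -2 + U + K*U**2)
f(n) = (-17 + n)*(301 + n) (f(n) = (n + 301)*(n - 17) = (301 + n)*(-17 + n) = (-17 + n)*(301 + n))
-f(47) = -(-5117 + 47**2 + 284*47) = -(-5117 + 2209 + 13348) = -1*10440 = -10440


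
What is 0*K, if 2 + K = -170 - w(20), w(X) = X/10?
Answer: 0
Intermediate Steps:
w(X) = X/10 (w(X) = X*(⅒) = X/10)
K = -174 (K = -2 + (-170 - 20/10) = -2 + (-170 - 1*2) = -2 + (-170 - 2) = -2 - 172 = -174)
0*K = 0*(-174) = 0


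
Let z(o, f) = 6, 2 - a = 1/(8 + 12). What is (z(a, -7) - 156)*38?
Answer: -5700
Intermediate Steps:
a = 39/20 (a = 2 - 1/(8 + 12) = 2 - 1/20 = 39/20 ≈ 1.9500)
(z(a, -7) - 156)*38 = (6 - 156)*38 = -150*38 = -5700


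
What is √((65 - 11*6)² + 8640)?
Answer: √8641 ≈ 92.957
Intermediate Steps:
√((65 - 11*6)² + 8640) = √((65 - 66)² + 8640) = √((-1)² + 8640) = √(1 + 8640) = √8641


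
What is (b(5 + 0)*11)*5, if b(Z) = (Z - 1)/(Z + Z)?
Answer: 22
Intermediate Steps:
b(Z) = (-1 + Z)/(2*Z) (b(Z) = (-1 + Z)/((2*Z)) = (-1 + Z)*(1/(2*Z)) = (-1 + Z)/(2*Z))
(b(5 + 0)*11)*5 = (((-1 + (5 + 0))/(2*(5 + 0)))*11)*5 = (((½)*(-1 + 5)/5)*11)*5 = (((½)*(⅕)*4)*11)*5 = ((⅖)*11)*5 = (22/5)*5 = 22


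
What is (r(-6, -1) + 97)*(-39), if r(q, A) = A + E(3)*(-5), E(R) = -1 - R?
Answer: -4524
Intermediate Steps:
r(q, A) = 20 + A (r(q, A) = A + (-1 - 1*3)*(-5) = A + (-1 - 3)*(-5) = A - 4*(-5) = A + 20 = 20 + A)
(r(-6, -1) + 97)*(-39) = ((20 - 1) + 97)*(-39) = (19 + 97)*(-39) = 116*(-39) = -4524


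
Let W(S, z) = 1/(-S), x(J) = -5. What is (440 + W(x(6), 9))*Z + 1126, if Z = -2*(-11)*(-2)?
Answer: -91214/5 ≈ -18243.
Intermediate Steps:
W(S, z) = -1/S
Z = -44 (Z = 22*(-2) = -44)
(440 + W(x(6), 9))*Z + 1126 = (440 - 1/(-5))*(-44) + 1126 = (440 - 1*(-1/5))*(-44) + 1126 = (440 + 1/5)*(-44) + 1126 = (2201/5)*(-44) + 1126 = -96844/5 + 1126 = -91214/5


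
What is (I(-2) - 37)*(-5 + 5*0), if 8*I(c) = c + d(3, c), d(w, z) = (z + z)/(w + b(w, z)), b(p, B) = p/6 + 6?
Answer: 14175/76 ≈ 186.51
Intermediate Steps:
b(p, B) = 6 + p/6 (b(p, B) = p*(1/6) + 6 = p/6 + 6 = 6 + p/6)
d(w, z) = 2*z/(6 + 7*w/6) (d(w, z) = (z + z)/(w + (6 + w/6)) = (2*z)/(6 + 7*w/6) = 2*z/(6 + 7*w/6))
I(c) = 23*c/152 (I(c) = (c + 12*c/(36 + 7*3))/8 = (c + 12*c/(36 + 21))/8 = (c + 12*c/57)/8 = (c + 12*c*(1/57))/8 = (c + 4*c/19)/8 = (23*c/19)/8 = 23*c/152)
(I(-2) - 37)*(-5 + 5*0) = ((23/152)*(-2) - 37)*(-5 + 5*0) = (-23/76 - 37)*(-5 + 0) = -2835/76*(-5) = 14175/76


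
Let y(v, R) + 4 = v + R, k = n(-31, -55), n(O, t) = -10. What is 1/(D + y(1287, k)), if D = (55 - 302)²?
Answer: 1/62282 ≈ 1.6056e-5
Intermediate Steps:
k = -10
y(v, R) = -4 + R + v (y(v, R) = -4 + (v + R) = -4 + (R + v) = -4 + R + v)
D = 61009 (D = (-247)² = 61009)
1/(D + y(1287, k)) = 1/(61009 + (-4 - 10 + 1287)) = 1/(61009 + 1273) = 1/62282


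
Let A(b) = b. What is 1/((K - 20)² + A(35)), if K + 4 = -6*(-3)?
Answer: 1/71 ≈ 0.014085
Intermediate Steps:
K = 14 (K = -4 - 6*(-3) = -4 + 18 = 14)
1/((K - 20)² + A(35)) = 1/((14 - 20)² + 35) = 1/((-6)² + 35) = 1/(36 + 35) = 1/71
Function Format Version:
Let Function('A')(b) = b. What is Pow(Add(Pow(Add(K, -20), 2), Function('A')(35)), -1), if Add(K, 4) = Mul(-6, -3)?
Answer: Rational(1, 71) ≈ 0.014085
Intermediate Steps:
K = 14 (K = Add(-4, Mul(-6, -3)) = Add(-4, 18) = 14)
Pow(Add(Pow(Add(K, -20), 2), Function('A')(35)), -1) = Pow(Add(Pow(Add(14, -20), 2), 35), -1) = Pow(Add(Pow(-6, 2), 35), -1) = Pow(Add(36, 35), -1) = Pow(71, -1) = Rational(1, 71)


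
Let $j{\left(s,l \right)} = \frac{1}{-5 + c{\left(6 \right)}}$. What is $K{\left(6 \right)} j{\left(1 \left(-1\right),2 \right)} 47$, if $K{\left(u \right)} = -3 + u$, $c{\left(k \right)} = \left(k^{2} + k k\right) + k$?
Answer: $\frac{141}{73} \approx 1.9315$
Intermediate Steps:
$c{\left(k \right)} = k + 2 k^{2}$ ($c{\left(k \right)} = \left(k^{2} + k^{2}\right) + k = 2 k^{2} + k = k + 2 k^{2}$)
$j{\left(s,l \right)} = \frac{1}{73}$ ($j{\left(s,l \right)} = \frac{1}{-5 + 6 \left(1 + 2 \cdot 6\right)} = \frac{1}{-5 + 6 \left(1 + 12\right)} = \frac{1}{-5 + 6 \cdot 13} = \frac{1}{-5 + 78} = \frac{1}{73}$)
$K{\left(6 \right)} j{\left(1 \left(-1\right),2 \right)} 47 = \left(-3 + 6\right) \frac{1}{73} \cdot 47 = 3 \cdot \frac{1}{73} \cdot 47 = \frac{3}{73} \cdot 47 = \frac{141}{73}$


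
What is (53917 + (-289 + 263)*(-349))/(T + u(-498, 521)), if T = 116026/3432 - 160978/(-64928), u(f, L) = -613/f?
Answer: 72814172313168/43368033875 ≈ 1679.0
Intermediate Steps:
T = 505363289/13927056 (T = 116026*(1/3432) - 160978*(-1/64928) = 58013/1716 + 80489/32464 = 505363289/13927056 ≈ 36.286)
(53917 + (-289 + 263)*(-349))/(T + u(-498, 521)) = (53917 + (-289 + 263)*(-349))/(505363289/13927056 - 613/(-498)) = (53917 - 26*(-349))/(505363289/13927056 - 613*(-1/498)) = (53917 + 9074)/(505363289/13927056 + 613/498) = 62991/(43368033875/1155945648) = 62991*(1155945648/43368033875) = 72814172313168/43368033875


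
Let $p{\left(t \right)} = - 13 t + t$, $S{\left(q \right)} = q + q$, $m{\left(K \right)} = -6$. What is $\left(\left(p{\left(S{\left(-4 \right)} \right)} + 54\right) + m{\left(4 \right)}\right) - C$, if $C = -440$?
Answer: $584$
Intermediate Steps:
$S{\left(q \right)} = 2 q$
$p{\left(t \right)} = - 12 t$
$\left(\left(p{\left(S{\left(-4 \right)} \right)} + 54\right) + m{\left(4 \right)}\right) - C = \left(\left(- 12 \cdot 2 \left(-4\right) + 54\right) - 6\right) - -440 = \left(\left(\left(-12\right) \left(-8\right) + 54\right) - 6\right) + 440 = \left(\left(96 + 54\right) - 6\right) + 440 = \left(150 - 6\right) + 440 = 144 + 440 = 584$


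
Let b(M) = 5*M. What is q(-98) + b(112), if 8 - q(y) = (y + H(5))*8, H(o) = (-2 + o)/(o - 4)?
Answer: 1328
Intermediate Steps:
H(o) = (-2 + o)/(-4 + o)
q(y) = -16 - 8*y (q(y) = 8 - (y + (-2 + 5)/(-4 + 5))*8 = 8 - (y + 3/1)*8 = 8 - (y + 1*3)*8 = 8 - (y + 3)*8 = 8 - (3 + y)*8 = 8 - (24 + 8*y) = 8 + (-24 - 8*y) = -16 - 8*y)
q(-98) + b(112) = (-16 - 8*(-98)) + 5*112 = (-16 + 784) + 560 = 768 + 560 = 1328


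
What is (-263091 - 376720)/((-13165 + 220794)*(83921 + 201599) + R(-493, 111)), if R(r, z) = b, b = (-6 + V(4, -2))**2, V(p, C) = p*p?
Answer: -639811/59282232180 ≈ -1.0793e-5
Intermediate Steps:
V(p, C) = p**2
b = 100 (b = (-6 + 4**2)**2 = (-6 + 16)**2 = 10**2 = 100)
R(r, z) = 100
(-263091 - 376720)/((-13165 + 220794)*(83921 + 201599) + R(-493, 111)) = (-263091 - 376720)/((-13165 + 220794)*(83921 + 201599) + 100) = -639811/(207629*285520 + 100) = -639811/(59282232080 + 100) = -639811/59282232180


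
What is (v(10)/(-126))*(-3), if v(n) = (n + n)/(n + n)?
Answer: 1/42 ≈ 0.023810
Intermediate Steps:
v(n) = 1 (v(n) = (2*n)/((2*n)) = (2*n)*(1/(2*n)) = 1)
(v(10)/(-126))*(-3) = (1/(-126))*(-3) = (1*(-1/126))*(-3) = -1/126*(-3) = 1/42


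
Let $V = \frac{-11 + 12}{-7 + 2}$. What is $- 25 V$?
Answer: $5$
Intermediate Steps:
$V = - \frac{1}{5}$ ($V = 1 \frac{1}{-5} = 1 \left(- \frac{1}{5}\right) = - \frac{1}{5} \approx -0.2$)
$- 25 V = \left(-25\right) \left(- \frac{1}{5}\right) = 5$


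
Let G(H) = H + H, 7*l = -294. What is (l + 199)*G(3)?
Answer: 942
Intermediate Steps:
l = -42 (l = (⅐)*(-294) = -42)
G(H) = 2*H
(l + 199)*G(3) = (-42 + 199)*(2*3) = 157*6 = 942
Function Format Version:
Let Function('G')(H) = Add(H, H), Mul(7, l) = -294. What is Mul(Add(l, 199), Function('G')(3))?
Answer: 942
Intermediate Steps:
l = -42 (l = Mul(Rational(1, 7), -294) = -42)
Function('G')(H) = Mul(2, H)
Mul(Add(l, 199), Function('G')(3)) = Mul(Add(-42, 199), Mul(2, 3)) = Mul(157, 6) = 942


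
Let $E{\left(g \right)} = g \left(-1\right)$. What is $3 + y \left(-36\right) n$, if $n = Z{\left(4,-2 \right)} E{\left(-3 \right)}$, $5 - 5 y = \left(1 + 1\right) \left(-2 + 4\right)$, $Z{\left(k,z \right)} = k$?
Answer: $- \frac{417}{5} \approx -83.4$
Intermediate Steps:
$E{\left(g \right)} = - g$
$y = \frac{1}{5}$ ($y = 1 - \frac{\left(1 + 1\right) \left(-2 + 4\right)}{5} = 1 - \frac{2 \cdot 2}{5} = 1 - \frac{4}{5} = \frac{1}{5} \approx 0.2$)
$n = 12$ ($n = 4 \left(\left(-1\right) \left(-3\right)\right) = 4 \cdot 3 = 12$)
$3 + y \left(-36\right) n = 3 + \frac{1}{5} \left(-36\right) 12 = 3 - \frac{432}{5} = - \frac{417}{5}$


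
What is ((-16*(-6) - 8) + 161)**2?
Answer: 62001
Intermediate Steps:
((-16*(-6) - 8) + 161)**2 = ((96 - 8) + 161)**2 = (88 + 161)**2 = 249**2 = 62001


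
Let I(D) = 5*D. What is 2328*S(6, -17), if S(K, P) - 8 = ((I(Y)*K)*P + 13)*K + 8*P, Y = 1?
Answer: -7240080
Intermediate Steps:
S(K, P) = 8 + 8*P + K*(13 + 5*K*P) (S(K, P) = 8 + ((((5*1)*K)*P + 13)*K + 8*P) = 8 + (((5*K)*P + 13)*K + 8*P) = 8 + ((5*K*P + 13)*K + 8*P) = 8 + ((13 + 5*K*P)*K + 8*P) = 8 + (K*(13 + 5*K*P) + 8*P) = 8 + (8*P + K*(13 + 5*K*P)) = 8 + 8*P + K*(13 + 5*K*P))
2328*S(6, -17) = 2328*(8 + 8*(-17) + 13*6 + 5*(-17)*6**2) = 2328*(8 - 136 + 78 + 5*(-17)*36) = 2328*(8 - 136 + 78 - 3060) = 2328*(-3110) = -7240080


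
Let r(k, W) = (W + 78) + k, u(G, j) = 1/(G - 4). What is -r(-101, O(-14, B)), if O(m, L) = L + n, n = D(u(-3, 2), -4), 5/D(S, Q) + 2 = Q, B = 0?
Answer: 143/6 ≈ 23.833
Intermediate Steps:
u(G, j) = 1/(-4 + G)
D(S, Q) = 5/(-2 + Q)
n = -⅚ (n = 5/(-2 - 4) = 5/(-6) = 5*(-⅙) = -⅚ ≈ -0.83333)
O(m, L) = -⅚ + L (O(m, L) = L - ⅚ = -⅚ + L)
r(k, W) = 78 + W + k (r(k, W) = (78 + W) + k = 78 + W + k)
-r(-101, O(-14, B)) = -(78 + (-⅚ + 0) - 101) = -(78 - ⅚ - 101) = -1*(-143/6) = 143/6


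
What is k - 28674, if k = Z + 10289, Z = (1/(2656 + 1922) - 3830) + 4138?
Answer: -82756505/4578 ≈ -18077.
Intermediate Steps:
Z = 1410025/4578 (Z = (1/4578 - 3830) + 4138 = -17533739/4578 + 4138 = 1410025/4578 ≈ 308.00)
k = 48513067/4578 (k = 1410025/4578 + 10289 = 48513067/4578 ≈ 10597.)
k - 28674 = 48513067/4578 - 28674 = -82756505/4578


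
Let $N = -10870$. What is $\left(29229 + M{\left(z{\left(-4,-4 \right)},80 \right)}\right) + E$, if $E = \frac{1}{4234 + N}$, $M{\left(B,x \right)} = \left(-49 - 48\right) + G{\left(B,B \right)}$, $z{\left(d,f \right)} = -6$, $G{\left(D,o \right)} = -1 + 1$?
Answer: $\frac{193319951}{6636} \approx 29132.0$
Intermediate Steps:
$G{\left(D,o \right)} = 0$
$M{\left(B,x \right)} = -97$ ($M{\left(B,x \right)} = \left(-49 - 48\right) + 0 = -97 + 0 = -97$)
$E = - \frac{1}{6636}$ ($E = \frac{1}{4234 - 10870} = \frac{1}{-6636} = - \frac{1}{6636} \approx -0.00015069$)
$\left(29229 + M{\left(z{\left(-4,-4 \right)},80 \right)}\right) + E = \left(29229 - 97\right) - \frac{1}{6636} = 29132 - \frac{1}{6636} = \frac{193319951}{6636}$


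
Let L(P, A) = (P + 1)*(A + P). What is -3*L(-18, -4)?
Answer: -1122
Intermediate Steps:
L(P, A) = (1 + P)*(A + P)
-3*L(-18, -4) = -3*(-4 - 18 + (-18)² - 4*(-18)) = -3*(-4 - 18 + 324 + 72) = -3*374 = -1122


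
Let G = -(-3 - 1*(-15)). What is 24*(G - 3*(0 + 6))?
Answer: -720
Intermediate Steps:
G = -12 (G = -(-3 + 15) = -1*12 = -12)
24*(G - 3*(0 + 6)) = 24*(-12 - 3*(0 + 6)) = 24*(-12 - 3*6) = 24*(-12 - 18) = 24*(-30) = -720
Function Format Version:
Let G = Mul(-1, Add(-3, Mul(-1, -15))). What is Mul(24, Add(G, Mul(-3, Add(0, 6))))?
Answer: -720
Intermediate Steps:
G = -12 (G = Mul(-1, Add(-3, 15)) = Mul(-1, 12) = -12)
Mul(24, Add(G, Mul(-3, Add(0, 6)))) = Mul(24, Add(-12, Mul(-3, Add(0, 6)))) = Mul(24, Add(-12, Mul(-3, 6))) = Mul(24, Add(-12, -18)) = Mul(24, -30) = -720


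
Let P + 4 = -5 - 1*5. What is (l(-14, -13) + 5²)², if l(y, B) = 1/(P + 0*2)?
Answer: 121801/196 ≈ 621.43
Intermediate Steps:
P = -14 (P = -4 + (-5 - 1*5) = -4 + (-5 - 5) = -4 - 10 = -14)
l(y, B) = -1/14 (l(y, B) = 1/(-14 + 0*2) = 1/(-14 + 0) = 1/(-14) = -1/14)
(l(-14, -13) + 5²)² = (-1/14 + 5²)² = (-1/14 + 25)² = (349/14)² = 121801/196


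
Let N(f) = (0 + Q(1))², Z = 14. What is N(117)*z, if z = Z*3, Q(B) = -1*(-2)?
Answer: 168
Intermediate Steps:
Q(B) = 2
N(f) = 4 (N(f) = (0 + 2)² = 2² = 4)
z = 42 (z = 14*3 = 42)
N(117)*z = 4*42 = 168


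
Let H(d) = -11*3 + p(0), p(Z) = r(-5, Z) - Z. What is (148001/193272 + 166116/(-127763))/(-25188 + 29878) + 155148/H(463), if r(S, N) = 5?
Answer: -641704438968607229/115810219413840 ≈ -5541.0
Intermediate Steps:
p(Z) = 5 - Z
H(d) = -28 (H(d) = -11*3 + (5 - 1*0) = -33 + (5 + 0) = -33 + 5 = -28)
(148001/193272 + 166116/(-127763))/(-25188 + 29878) + 155148/H(463) = (148001/193272 + 166116/(-127763))/(-25188 + 29878) + 155148/(-28) = (148001*(1/193272) + 166116*(-1/127763))/4690 + 155148*(-1/28) = (148001/193272 - 166116/127763)*(1/4690) - 5541 = -13196519789/24693010536*1/4690 - 5541 = -13196519789/115810219413840 - 5541 = -641704438968607229/115810219413840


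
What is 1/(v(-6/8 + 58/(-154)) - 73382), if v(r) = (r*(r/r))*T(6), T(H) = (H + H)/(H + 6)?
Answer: -308/22602003 ≈ -1.3627e-5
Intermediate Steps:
T(H) = 2*H/(6 + H) (T(H) = (2*H)/(6 + H) = 2*H/(6 + H))
v(r) = r (v(r) = (r*(r/r))*(2*6/(6 + 6)) = (r*1)*(2*6/12) = r*(2*6*(1/12)) = r*1 = r)
1/(v(-6/8 + 58/(-154)) - 73382) = 1/((-6/8 + 58/(-154)) - 73382) = 1/((-6*⅛ + 58*(-1/154)) - 73382) = 1/((-¾ - 29/77) - 73382) = 1/(-347/308 - 73382) = 1/(-22602003/308) = -308/22602003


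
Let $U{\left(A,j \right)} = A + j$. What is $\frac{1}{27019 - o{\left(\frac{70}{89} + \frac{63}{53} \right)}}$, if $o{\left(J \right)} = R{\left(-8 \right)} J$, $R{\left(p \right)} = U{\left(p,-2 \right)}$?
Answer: $\frac{4717}{127541793} \approx 3.6984 \cdot 10^{-5}$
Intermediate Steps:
$R{\left(p \right)} = -2 + p$ ($R{\left(p \right)} = p - 2 = -2 + p$)
$o{\left(J \right)} = - 10 J$ ($o{\left(J \right)} = \left(-2 - 8\right) J = - 10 J$)
$\frac{1}{27019 - o{\left(\frac{70}{89} + \frac{63}{53} \right)}} = \frac{1}{27019 - - 10 \left(\frac{70}{89} + \frac{63}{53}\right)} = \frac{1}{27019 - \left(-10\right) \frac{9317}{4717}} = \frac{1}{27019 - - \frac{93170}{4717}} = \frac{1}{27019 + \frac{93170}{4717}} = \frac{1}{\frac{127541793}{4717}} = \frac{4717}{127541793}$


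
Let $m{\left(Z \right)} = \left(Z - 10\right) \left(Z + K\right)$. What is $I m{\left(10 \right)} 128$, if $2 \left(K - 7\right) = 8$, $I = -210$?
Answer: $0$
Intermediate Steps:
$K = 11$ ($K = 7 + \frac{1}{2} \cdot 8 = 7 + 4 = 11$)
$m{\left(Z \right)} = \left(-10 + Z\right) \left(11 + Z\right)$ ($m{\left(Z \right)} = \left(Z - 10\right) \left(Z + 11\right) = \left(-10 + Z\right) \left(11 + Z\right)$)
$I m{\left(10 \right)} 128 = - 210 \left(-110 + 10 + 10^{2}\right) 128 = - 210 \left(-110 + 10 + 100\right) 128 = \left(-210\right) 0 \cdot 128 = 0 \cdot 128 = 0$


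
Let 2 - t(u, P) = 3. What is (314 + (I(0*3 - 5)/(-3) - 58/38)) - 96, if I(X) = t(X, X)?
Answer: 12358/57 ≈ 216.81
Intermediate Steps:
t(u, P) = -1 (t(u, P) = 2 - 1*3 = 2 - 3 = -1)
I(X) = -1
(314 + (I(0*3 - 5)/(-3) - 58/38)) - 96 = (314 + (-1/(-3) - 58/38)) - 96 = (314 + (-1*(-1/3) - 58*1/38)) - 96 = (314 + (1/3 - 29/19)) - 96 = (314 - 68/57) - 96 = 17830/57 - 96 = 12358/57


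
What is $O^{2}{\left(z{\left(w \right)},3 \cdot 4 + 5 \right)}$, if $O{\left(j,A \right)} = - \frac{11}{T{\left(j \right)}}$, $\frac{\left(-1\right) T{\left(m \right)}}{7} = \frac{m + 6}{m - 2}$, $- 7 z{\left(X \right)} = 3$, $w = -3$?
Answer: $\frac{34969}{74529} \approx 0.4692$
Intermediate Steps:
$z{\left(X \right)} = - \frac{3}{7}$ ($z{\left(X \right)} = \left(- \frac{1}{7}\right) 3 = - \frac{3}{7}$)
$T{\left(m \right)} = - \frac{7 \left(6 + m\right)}{-2 + m}$ ($T{\left(m \right)} = - 7 \frac{m + 6}{m - 2} = - 7 \frac{6 + m}{-2 + m} = - \frac{7 \left(6 + m\right)}{-2 + m}$)
$O{\left(j,A \right)} = - \frac{11 \left(-2 + j\right)}{7 \left(-6 - j\right)}$ ($O{\left(j,A \right)} = - \frac{11}{7 \frac{1}{-2 + j} \left(-6 - j\right)} = - 11 \frac{-2 + j}{7 \left(-6 - j\right)} = - \frac{11 \left(-2 + j\right)}{7 \left(-6 - j\right)}$)
$O^{2}{\left(z{\left(w \right)},3 \cdot 4 + 5 \right)} = \left(\frac{11 \left(-2 - \frac{3}{7}\right)}{7 \left(6 - \frac{3}{7}\right)}\right)^{2} = \left(\frac{11}{7} \frac{1}{\frac{39}{7}} \left(- \frac{17}{7}\right)\right)^{2} = \left(\frac{11}{7} \cdot \frac{7}{39} \left(- \frac{17}{7}\right)\right)^{2} = \left(- \frac{187}{273}\right)^{2} = \frac{34969}{74529}$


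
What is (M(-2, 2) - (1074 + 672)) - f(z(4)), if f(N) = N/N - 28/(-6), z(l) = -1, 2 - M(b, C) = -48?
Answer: -5105/3 ≈ -1701.7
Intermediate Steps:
M(b, C) = 50 (M(b, C) = 2 - 1*(-48) = 2 + 48 = 50)
f(N) = 17/3 (f(N) = 1 - 28*(-⅙) = 1 + 14/3 = 17/3)
(M(-2, 2) - (1074 + 672)) - f(z(4)) = (50 - (1074 + 672)) - 1*17/3 = (50 - 1*1746) - 17/3 = (50 - 1746) - 17/3 = -1696 - 17/3 = -5105/3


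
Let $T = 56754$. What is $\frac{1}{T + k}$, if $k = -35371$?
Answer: $\frac{1}{21383} \approx 4.6766 \cdot 10^{-5}$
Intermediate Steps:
$\frac{1}{T + k} = \frac{1}{56754 - 35371} = \frac{1}{21383}$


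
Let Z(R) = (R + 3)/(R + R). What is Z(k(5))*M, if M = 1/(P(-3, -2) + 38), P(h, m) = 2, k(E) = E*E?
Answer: 7/500 ≈ 0.014000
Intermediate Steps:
k(E) = E²
Z(R) = (3 + R)/(2*R) (Z(R) = (3 + R)/((2*R)) = (3 + R)*(1/(2*R)) = (3 + R)/(2*R))
M = 1/40 (M = 1/(2 + 38) = 1/40 ≈ 0.025000)
Z(k(5))*M = ((3 + 5²)/(2*(5²)))*(1/40) = ((½)*(3 + 25)/25)*(1/40) = ((½)*(1/25)*28)*(1/40) = (14/25)*(1/40) = 7/500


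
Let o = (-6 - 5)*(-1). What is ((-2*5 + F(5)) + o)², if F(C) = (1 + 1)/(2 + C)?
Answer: 81/49 ≈ 1.6531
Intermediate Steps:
F(C) = 2/(2 + C)
o = 11 (o = -11*(-1) = 11)
((-2*5 + F(5)) + o)² = ((-2*5 + 2/(2 + 5)) + 11)² = ((-10 + 2/7) + 11)² = (-68/7 + 11)² = (9/7)² = 81/49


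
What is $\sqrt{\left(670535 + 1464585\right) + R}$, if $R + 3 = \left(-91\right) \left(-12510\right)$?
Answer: $\sqrt{3273527} \approx 1809.3$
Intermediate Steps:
$R = 1138407$ ($R = -3 - -1138410 = -3 + 1138410 = 1138407$)
$\sqrt{\left(670535 + 1464585\right) + R} = \sqrt{\left(670535 + 1464585\right) + 1138407} = \sqrt{2135120 + 1138407} = \sqrt{3273527}$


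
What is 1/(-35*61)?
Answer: -1/2135 ≈ -0.00046838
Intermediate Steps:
1/(-35*61) = 1/(-2135) = -1/2135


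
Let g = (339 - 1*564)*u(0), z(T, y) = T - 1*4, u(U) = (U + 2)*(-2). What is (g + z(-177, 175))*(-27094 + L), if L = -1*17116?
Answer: -31786990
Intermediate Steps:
u(U) = -4 - 2*U (u(U) = (2 + U)*(-2) = -4 - 2*U)
z(T, y) = -4 + T (z(T, y) = T - 4 = -4 + T)
L = -17116
g = 900 (g = (339 - 1*564)*(-4 - 2*0) = (339 - 564)*(-4 + 0) = -225*(-4) = 900)
(g + z(-177, 175))*(-27094 + L) = (900 + (-4 - 177))*(-27094 - 17116) = (900 - 181)*(-44210) = 719*(-44210) = -31786990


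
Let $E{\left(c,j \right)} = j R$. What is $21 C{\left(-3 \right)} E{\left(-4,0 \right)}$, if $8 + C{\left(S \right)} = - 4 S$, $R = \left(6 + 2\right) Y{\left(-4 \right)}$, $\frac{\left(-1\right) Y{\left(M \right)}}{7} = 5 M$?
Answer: $0$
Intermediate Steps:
$Y{\left(M \right)} = - 35 M$ ($Y{\left(M \right)} = - 7 \cdot 5 M = - 35 M$)
$R = 1120$ ($R = \left(6 + 2\right) \left(\left(-35\right) \left(-4\right)\right) = 8 \cdot 140 = 1120$)
$C{\left(S \right)} = -8 - 4 S$
$E{\left(c,j \right)} = 1120 j$ ($E{\left(c,j \right)} = j 1120 = 1120 j$)
$21 C{\left(-3 \right)} E{\left(-4,0 \right)} = 21 \left(-8 - -12\right) 1120 \cdot 0 = 21 \left(-8 + 12\right) 0 = 21 \cdot 4 \cdot 0 = 84 \cdot 0 = 0$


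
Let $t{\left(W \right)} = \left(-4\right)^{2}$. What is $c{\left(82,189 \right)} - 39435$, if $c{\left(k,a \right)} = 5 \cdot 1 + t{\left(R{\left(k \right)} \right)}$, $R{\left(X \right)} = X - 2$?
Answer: $-39414$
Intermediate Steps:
$R{\left(X \right)} = -2 + X$ ($R{\left(X \right)} = X - 2 = -2 + X$)
$t{\left(W \right)} = 16$
$c{\left(k,a \right)} = 21$ ($c{\left(k,a \right)} = 5 \cdot 1 + 16 = 5 + 16 = 21$)
$c{\left(82,189 \right)} - 39435 = 21 - 39435 = -39414$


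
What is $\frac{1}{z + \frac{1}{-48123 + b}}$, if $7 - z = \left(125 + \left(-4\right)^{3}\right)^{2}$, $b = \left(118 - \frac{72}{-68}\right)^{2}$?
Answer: $- \frac{9810971}{36437946583} \approx -0.00026925$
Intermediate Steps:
$b = \frac{4096576}{289}$ ($b = \left(118 - - \frac{18}{17}\right)^{2} = \left(118 + \frac{18}{17}\right)^{2} = \left(\frac{2024}{17}\right)^{2} = \frac{4096576}{289} \approx 14175.0$)
$z = -3714$ ($z = 7 - \left(125 + \left(-4\right)^{3}\right)^{2} = 7 - \left(125 - 64\right)^{2} = 7 - 61^{2} = 7 - 3721 = -3714$)
$\frac{1}{z + \frac{1}{-48123 + b}} = \frac{1}{-3714 + \frac{1}{-48123 + \frac{4096576}{289}}} = \frac{1}{-3714 + \frac{1}{- \frac{9810971}{289}}} = \frac{1}{-3714 - \frac{289}{9810971}} = \frac{1}{- \frac{36437946583}{9810971}} = - \frac{9810971}{36437946583}$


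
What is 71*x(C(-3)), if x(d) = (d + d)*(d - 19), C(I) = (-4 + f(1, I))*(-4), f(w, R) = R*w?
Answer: 35784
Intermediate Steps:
C(I) = 16 - 4*I (C(I) = (-4 + I*1)*(-4) = (-4 + I)*(-4) = 16 - 4*I)
x(d) = 2*d*(-19 + d) (x(d) = (2*d)*(-19 + d) = 2*d*(-19 + d))
71*x(C(-3)) = 71*(2*(16 - 4*(-3))*(-19 + (16 - 4*(-3)))) = 71*(2*(16 + 12)*(-19 + (16 + 12))) = 71*(2*28*(-19 + 28)) = 71*(2*28*9) = 71*504 = 35784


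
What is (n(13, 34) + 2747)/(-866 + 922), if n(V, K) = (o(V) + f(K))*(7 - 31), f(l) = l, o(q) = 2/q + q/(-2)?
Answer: 3869/104 ≈ 37.202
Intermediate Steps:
o(q) = 2/q - q/2 (o(q) = 2/q + q*(-½) = 2/q - q/2)
n(V, K) = -48/V - 24*K + 12*V (n(V, K) = ((2/V - V/2) + K)*(7 - 31) = (K + 2/V - V/2)*(-24) = -48/V - 24*K + 12*V)
(n(13, 34) + 2747)/(-866 + 922) = ((-48/13 - 24*34 + 12*13) + 2747)/(-866 + 922) = ((-48*1/13 - 816 + 156) + 2747)/56 = ((-48/13 - 816 + 156) + 2747)*(1/56) = (-8628/13 + 2747)*(1/56) = (27083/13)*(1/56) = 3869/104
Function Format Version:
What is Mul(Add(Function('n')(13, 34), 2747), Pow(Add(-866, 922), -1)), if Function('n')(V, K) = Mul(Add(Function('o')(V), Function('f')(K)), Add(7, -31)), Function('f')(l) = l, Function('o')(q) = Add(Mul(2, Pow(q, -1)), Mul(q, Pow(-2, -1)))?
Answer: Rational(3869, 104) ≈ 37.202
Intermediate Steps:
Function('o')(q) = Add(Mul(2, Pow(q, -1)), Mul(Rational(-1, 2), q)) (Function('o')(q) = Add(Mul(2, Pow(q, -1)), Mul(q, Rational(-1, 2))) = Add(Mul(2, Pow(q, -1)), Mul(Rational(-1, 2), q)))
Function('n')(V, K) = Add(Mul(-48, Pow(V, -1)), Mul(-24, K), Mul(12, V)) (Function('n')(V, K) = Mul(Add(Add(Mul(2, Pow(V, -1)), Mul(Rational(-1, 2), V)), K), Add(7, -31)) = Mul(Add(K, Mul(2, Pow(V, -1)), Mul(Rational(-1, 2), V)), -24) = Add(Mul(-48, Pow(V, -1)), Mul(-24, K), Mul(12, V)))
Mul(Add(Function('n')(13, 34), 2747), Pow(Add(-866, 922), -1)) = Mul(Add(Add(Mul(-48, Pow(13, -1)), Mul(-24, 34), Mul(12, 13)), 2747), Pow(Add(-866, 922), -1)) = Mul(Add(Add(Mul(-48, Rational(1, 13)), -816, 156), 2747), Pow(56, -1)) = Mul(Add(Add(Rational(-48, 13), -816, 156), 2747), Rational(1, 56)) = Mul(Add(Rational(-8628, 13), 2747), Rational(1, 56)) = Mul(Rational(27083, 13), Rational(1, 56)) = Rational(3869, 104)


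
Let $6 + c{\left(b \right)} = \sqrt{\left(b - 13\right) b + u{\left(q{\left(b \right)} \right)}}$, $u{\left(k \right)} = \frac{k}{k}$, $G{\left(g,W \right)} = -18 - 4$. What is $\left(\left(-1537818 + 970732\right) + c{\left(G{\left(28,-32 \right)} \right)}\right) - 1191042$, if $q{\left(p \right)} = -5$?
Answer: $-1758134 + \sqrt{771} \approx -1.7581 \cdot 10^{6}$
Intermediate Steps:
$G{\left(g,W \right)} = -22$ ($G{\left(g,W \right)} = -18 - 4 = -22$)
$u{\left(k \right)} = 1$
$c{\left(b \right)} = -6 + \sqrt{1 + b \left(-13 + b\right)}$ ($c{\left(b \right)} = -6 + \sqrt{\left(b - 13\right) b + 1} = -6 + \sqrt{\left(-13 + b\right) b + 1} = -6 + \sqrt{b \left(-13 + b\right) + 1} = -6 + \sqrt{1 + b \left(-13 + b\right)}$)
$\left(\left(-1537818 + 970732\right) + c{\left(G{\left(28,-32 \right)} \right)}\right) - 1191042 = \left(\left(-1537818 + 970732\right) - \left(6 - \sqrt{1 + \left(-22\right)^{2} - -286}\right)\right) - 1191042 = \left(-567086 - \left(6 - \sqrt{1 + 484 + 286}\right)\right) - 1191042 = \left(-567086 - \left(6 - \sqrt{771}\right)\right) - 1191042 = \left(-567092 + \sqrt{771}\right) - 1191042 = -1758134 + \sqrt{771}$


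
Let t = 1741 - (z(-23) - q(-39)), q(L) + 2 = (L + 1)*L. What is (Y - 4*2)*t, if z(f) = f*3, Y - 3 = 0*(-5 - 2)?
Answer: -16450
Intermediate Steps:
Y = 3 (Y = 3 + 0*(-5 - 2) = 3 + 0*(-7) = 3 + 0 = 3)
z(f) = 3*f
q(L) = -2 + L*(1 + L) (q(L) = -2 + (L + 1)*L = -2 + (1 + L)*L = -2 + L*(1 + L))
t = 3290 (t = 1741 - (3*(-23) - (-2 - 39 + (-39)²)) = 1741 - (-69 - (-2 - 39 + 1521)) = 1741 - (-69 - 1*1480) = 1741 - (-69 - 1480) = 1741 - 1*(-1549) = 1741 + 1549 = 3290)
(Y - 4*2)*t = (3 - 4*2)*3290 = (3 - 8)*3290 = -5*3290 = -16450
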